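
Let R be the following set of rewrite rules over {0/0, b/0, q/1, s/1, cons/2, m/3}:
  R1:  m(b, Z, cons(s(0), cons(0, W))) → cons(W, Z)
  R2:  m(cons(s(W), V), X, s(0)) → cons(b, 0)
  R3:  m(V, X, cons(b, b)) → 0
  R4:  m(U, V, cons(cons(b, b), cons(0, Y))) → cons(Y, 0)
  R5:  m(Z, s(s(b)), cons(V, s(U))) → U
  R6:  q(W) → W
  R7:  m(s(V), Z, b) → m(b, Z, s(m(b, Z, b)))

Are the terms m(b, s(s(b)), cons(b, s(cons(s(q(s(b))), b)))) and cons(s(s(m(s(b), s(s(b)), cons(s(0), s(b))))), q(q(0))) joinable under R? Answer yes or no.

Reduce t₁ = m(b, s(s(b)), cons(b, s(cons(s(q(s(b))), b)))):
1. m(b, s(s(b)), cons(b, s(cons(s(q(s(b))), b))))  →  cons(s(q(s(b))), b)   [R5 at ε]
2. cons(s(q(s(b))), b)  →  cons(s(s(b)), b)   [R6 at 1.1]

Reduce t₂ = cons(s(s(m(s(b), s(s(b)), cons(s(0), s(b))))), q(q(0))):
1. cons(s(s(m(s(b), s(s(b)), cons(s(0), s(b))))), q(q(0)))  →  cons(s(s(b)), q(q(0)))   [R5 at 1.1.1]
2. cons(s(s(b)), q(q(0)))  →  cons(s(s(b)), q(0))   [R6 at 2]
3. cons(s(s(b)), q(0))  →  cons(s(s(b)), 0)   [R6 at 2]

no — NF(t₁) = cons(s(s(b)), b), NF(t₂) = cons(s(s(b)), 0)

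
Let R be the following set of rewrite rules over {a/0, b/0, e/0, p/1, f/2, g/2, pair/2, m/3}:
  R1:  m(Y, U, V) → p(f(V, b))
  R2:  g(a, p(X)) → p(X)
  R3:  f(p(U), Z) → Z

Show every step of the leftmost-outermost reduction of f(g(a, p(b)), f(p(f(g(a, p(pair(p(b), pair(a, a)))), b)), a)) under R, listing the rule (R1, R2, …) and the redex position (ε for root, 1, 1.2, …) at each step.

a

1. f(g(a, p(b)), f(p(f(g(a, p(pair(p(b), pair(a, a)))), b)), a))  →  f(p(b), f(p(f(g(a, p(pair(p(b), pair(a, a)))), b)), a))   [R2 at 1]
2. f(p(b), f(p(f(g(a, p(pair(p(b), pair(a, a)))), b)), a))  →  f(p(f(g(a, p(pair(p(b), pair(a, a)))), b)), a)   [R3 at ε]
3. f(p(f(g(a, p(pair(p(b), pair(a, a)))), b)), a)  →  a   [R3 at ε]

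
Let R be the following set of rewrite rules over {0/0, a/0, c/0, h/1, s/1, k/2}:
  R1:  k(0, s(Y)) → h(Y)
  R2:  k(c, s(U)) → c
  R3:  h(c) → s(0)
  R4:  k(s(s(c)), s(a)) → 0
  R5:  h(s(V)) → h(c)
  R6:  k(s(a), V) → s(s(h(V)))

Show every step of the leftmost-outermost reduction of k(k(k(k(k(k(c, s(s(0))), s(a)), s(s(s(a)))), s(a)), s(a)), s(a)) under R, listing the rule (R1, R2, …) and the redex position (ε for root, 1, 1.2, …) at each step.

c

1. k(k(k(k(k(k(c, s(s(0))), s(a)), s(s(s(a)))), s(a)), s(a)), s(a))  →  k(k(k(k(k(c, s(a)), s(s(s(a)))), s(a)), s(a)), s(a))   [R2 at 1.1.1.1.1]
2. k(k(k(k(k(c, s(a)), s(s(s(a)))), s(a)), s(a)), s(a))  →  k(k(k(k(c, s(s(s(a)))), s(a)), s(a)), s(a))   [R2 at 1.1.1.1]
3. k(k(k(k(c, s(s(s(a)))), s(a)), s(a)), s(a))  →  k(k(k(c, s(a)), s(a)), s(a))   [R2 at 1.1.1]
4. k(k(k(c, s(a)), s(a)), s(a))  →  k(k(c, s(a)), s(a))   [R2 at 1.1]
5. k(k(c, s(a)), s(a))  →  k(c, s(a))   [R2 at 1]
6. k(c, s(a))  →  c   [R2 at ε]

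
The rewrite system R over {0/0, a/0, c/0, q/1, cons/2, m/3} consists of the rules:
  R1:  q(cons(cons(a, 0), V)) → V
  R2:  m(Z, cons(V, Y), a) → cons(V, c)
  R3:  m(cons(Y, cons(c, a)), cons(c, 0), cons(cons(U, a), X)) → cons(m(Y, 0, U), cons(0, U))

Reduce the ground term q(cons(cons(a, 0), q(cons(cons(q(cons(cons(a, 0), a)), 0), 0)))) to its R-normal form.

1. q(cons(cons(a, 0), q(cons(cons(q(cons(cons(a, 0), a)), 0), 0))))  →  q(cons(cons(q(cons(cons(a, 0), a)), 0), 0))   [R1 at ε]
2. q(cons(cons(q(cons(cons(a, 0), a)), 0), 0))  →  q(cons(cons(a, 0), 0))   [R1 at 1.1.1]
3. q(cons(cons(a, 0), 0))  →  0   [R1 at ε]

0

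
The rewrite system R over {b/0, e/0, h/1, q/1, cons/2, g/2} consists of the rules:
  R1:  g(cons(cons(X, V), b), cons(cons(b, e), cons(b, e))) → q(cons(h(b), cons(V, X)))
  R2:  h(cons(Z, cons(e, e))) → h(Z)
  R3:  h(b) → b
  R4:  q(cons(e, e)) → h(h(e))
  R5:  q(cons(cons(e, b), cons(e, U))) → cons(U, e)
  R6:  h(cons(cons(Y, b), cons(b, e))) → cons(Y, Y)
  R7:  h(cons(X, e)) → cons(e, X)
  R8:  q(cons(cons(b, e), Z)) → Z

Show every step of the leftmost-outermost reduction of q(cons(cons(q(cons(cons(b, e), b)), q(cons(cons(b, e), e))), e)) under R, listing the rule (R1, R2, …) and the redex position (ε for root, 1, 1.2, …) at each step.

1. q(cons(cons(q(cons(cons(b, e), b)), q(cons(cons(b, e), e))), e))  →  q(cons(cons(b, q(cons(cons(b, e), e))), e))   [R8 at 1.1.1]
2. q(cons(cons(b, q(cons(cons(b, e), e))), e))  →  q(cons(cons(b, e), e))   [R8 at 1.1.2]
3. q(cons(cons(b, e), e))  →  e   [R8 at ε]

e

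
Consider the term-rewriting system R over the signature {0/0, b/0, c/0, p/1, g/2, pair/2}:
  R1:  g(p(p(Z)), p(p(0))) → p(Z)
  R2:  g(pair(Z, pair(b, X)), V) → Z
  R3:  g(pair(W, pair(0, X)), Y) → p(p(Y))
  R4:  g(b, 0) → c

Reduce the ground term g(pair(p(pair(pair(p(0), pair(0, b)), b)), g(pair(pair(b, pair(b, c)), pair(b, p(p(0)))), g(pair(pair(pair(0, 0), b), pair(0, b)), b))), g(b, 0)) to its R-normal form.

1. g(pair(p(pair(pair(p(0), pair(0, b)), b)), g(pair(pair(b, pair(b, c)), pair(b, p(p(0)))), g(pair(pair(pair(0, 0), b), pair(0, b)), b))), g(b, 0))  →  g(pair(p(pair(pair(p(0), pair(0, b)), b)), pair(b, pair(b, c))), g(b, 0))   [R2 at 1.2]
2. g(pair(p(pair(pair(p(0), pair(0, b)), b)), pair(b, pair(b, c))), g(b, 0))  →  p(pair(pair(p(0), pair(0, b)), b))   [R2 at ε]

p(pair(pair(p(0), pair(0, b)), b))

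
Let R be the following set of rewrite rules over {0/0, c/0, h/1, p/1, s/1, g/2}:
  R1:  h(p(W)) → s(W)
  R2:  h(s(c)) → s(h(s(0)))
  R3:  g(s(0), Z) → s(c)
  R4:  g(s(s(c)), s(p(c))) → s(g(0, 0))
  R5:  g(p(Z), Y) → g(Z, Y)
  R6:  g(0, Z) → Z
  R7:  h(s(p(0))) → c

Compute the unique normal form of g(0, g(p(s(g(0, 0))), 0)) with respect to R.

s(c)

1. g(0, g(p(s(g(0, 0))), 0))  →  g(p(s(g(0, 0))), 0)   [R6 at ε]
2. g(p(s(g(0, 0))), 0)  →  g(s(g(0, 0)), 0)   [R5 at ε]
3. g(s(g(0, 0)), 0)  →  g(s(0), 0)   [R6 at 1.1]
4. g(s(0), 0)  →  s(c)   [R3 at ε]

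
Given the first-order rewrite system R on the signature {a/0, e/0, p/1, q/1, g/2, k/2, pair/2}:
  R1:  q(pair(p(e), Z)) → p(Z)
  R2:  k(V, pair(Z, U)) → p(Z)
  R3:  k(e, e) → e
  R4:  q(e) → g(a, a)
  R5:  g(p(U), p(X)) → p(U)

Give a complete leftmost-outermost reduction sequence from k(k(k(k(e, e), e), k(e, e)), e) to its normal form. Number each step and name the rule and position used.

1. k(k(k(k(e, e), e), k(e, e)), e)  →  k(k(k(e, e), k(e, e)), e)   [R3 at 1.1.1]
2. k(k(k(e, e), k(e, e)), e)  →  k(k(e, k(e, e)), e)   [R3 at 1.1]
3. k(k(e, k(e, e)), e)  →  k(k(e, e), e)   [R3 at 1.2]
4. k(k(e, e), e)  →  k(e, e)   [R3 at 1]
5. k(e, e)  →  e   [R3 at ε]

e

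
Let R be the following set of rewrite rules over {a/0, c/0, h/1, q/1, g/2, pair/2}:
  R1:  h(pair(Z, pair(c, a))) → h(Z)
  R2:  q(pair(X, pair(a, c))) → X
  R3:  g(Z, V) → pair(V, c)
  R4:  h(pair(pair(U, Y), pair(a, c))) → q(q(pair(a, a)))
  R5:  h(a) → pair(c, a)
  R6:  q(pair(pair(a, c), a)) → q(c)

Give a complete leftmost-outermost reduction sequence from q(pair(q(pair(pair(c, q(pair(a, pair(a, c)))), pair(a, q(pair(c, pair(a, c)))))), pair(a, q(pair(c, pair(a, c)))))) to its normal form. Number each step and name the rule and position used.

pair(c, a)

1. q(pair(q(pair(pair(c, q(pair(a, pair(a, c)))), pair(a, q(pair(c, pair(a, c)))))), pair(a, q(pair(c, pair(a, c))))))  →  q(pair(q(pair(pair(c, a), pair(a, q(pair(c, pair(a, c)))))), pair(a, q(pair(c, pair(a, c))))))   [R2 at 1.1.1.1.2]
2. q(pair(q(pair(pair(c, a), pair(a, q(pair(c, pair(a, c)))))), pair(a, q(pair(c, pair(a, c))))))  →  q(pair(q(pair(pair(c, a), pair(a, c))), pair(a, q(pair(c, pair(a, c))))))   [R2 at 1.1.1.2.2]
3. q(pair(q(pair(pair(c, a), pair(a, c))), pair(a, q(pair(c, pair(a, c))))))  →  q(pair(pair(c, a), pair(a, q(pair(c, pair(a, c))))))   [R2 at 1.1]
4. q(pair(pair(c, a), pair(a, q(pair(c, pair(a, c))))))  →  q(pair(pair(c, a), pair(a, c)))   [R2 at 1.2.2]
5. q(pair(pair(c, a), pair(a, c)))  →  pair(c, a)   [R2 at ε]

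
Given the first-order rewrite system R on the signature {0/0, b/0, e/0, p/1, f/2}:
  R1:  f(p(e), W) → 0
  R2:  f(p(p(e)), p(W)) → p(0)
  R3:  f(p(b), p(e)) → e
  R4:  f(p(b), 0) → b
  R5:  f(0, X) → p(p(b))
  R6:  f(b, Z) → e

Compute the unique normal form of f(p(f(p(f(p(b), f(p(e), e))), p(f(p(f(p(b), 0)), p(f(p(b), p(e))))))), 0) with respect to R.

0

1. f(p(f(p(f(p(b), f(p(e), e))), p(f(p(f(p(b), 0)), p(f(p(b), p(e))))))), 0)  →  f(p(f(p(f(p(b), 0)), p(f(p(f(p(b), 0)), p(f(p(b), p(e))))))), 0)   [R1 at 1.1.1.1.2]
2. f(p(f(p(f(p(b), 0)), p(f(p(f(p(b), 0)), p(f(p(b), p(e))))))), 0)  →  f(p(f(p(b), p(f(p(f(p(b), 0)), p(f(p(b), p(e))))))), 0)   [R4 at 1.1.1.1]
3. f(p(f(p(b), p(f(p(f(p(b), 0)), p(f(p(b), p(e))))))), 0)  →  f(p(f(p(b), p(f(p(b), p(f(p(b), p(e))))))), 0)   [R4 at 1.1.2.1.1.1]
4. f(p(f(p(b), p(f(p(b), p(f(p(b), p(e))))))), 0)  →  f(p(f(p(b), p(f(p(b), p(e))))), 0)   [R3 at 1.1.2.1.2.1]
5. f(p(f(p(b), p(f(p(b), p(e))))), 0)  →  f(p(f(p(b), p(e))), 0)   [R3 at 1.1.2.1]
6. f(p(f(p(b), p(e))), 0)  →  f(p(e), 0)   [R3 at 1.1]
7. f(p(e), 0)  →  0   [R1 at ε]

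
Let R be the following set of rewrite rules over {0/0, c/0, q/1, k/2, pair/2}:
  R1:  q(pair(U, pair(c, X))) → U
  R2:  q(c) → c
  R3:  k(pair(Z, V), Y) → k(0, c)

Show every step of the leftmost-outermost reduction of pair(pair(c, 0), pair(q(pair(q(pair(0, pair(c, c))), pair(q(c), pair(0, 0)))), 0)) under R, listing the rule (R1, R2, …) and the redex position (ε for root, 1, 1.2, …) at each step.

1. pair(pair(c, 0), pair(q(pair(q(pair(0, pair(c, c))), pair(q(c), pair(0, 0)))), 0))  →  pair(pair(c, 0), pair(q(pair(0, pair(q(c), pair(0, 0)))), 0))   [R1 at 2.1.1.1]
2. pair(pair(c, 0), pair(q(pair(0, pair(q(c), pair(0, 0)))), 0))  →  pair(pair(c, 0), pair(q(pair(0, pair(c, pair(0, 0)))), 0))   [R2 at 2.1.1.2.1]
3. pair(pair(c, 0), pair(q(pair(0, pair(c, pair(0, 0)))), 0))  →  pair(pair(c, 0), pair(0, 0))   [R1 at 2.1]

pair(pair(c, 0), pair(0, 0))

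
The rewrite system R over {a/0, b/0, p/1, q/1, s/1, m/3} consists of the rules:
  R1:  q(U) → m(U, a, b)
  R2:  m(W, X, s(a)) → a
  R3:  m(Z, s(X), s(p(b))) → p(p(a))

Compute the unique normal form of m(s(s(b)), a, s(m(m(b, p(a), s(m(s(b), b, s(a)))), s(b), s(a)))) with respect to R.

a

1. m(s(s(b)), a, s(m(m(b, p(a), s(m(s(b), b, s(a)))), s(b), s(a))))  →  m(s(s(b)), a, s(a))   [R2 at 3.1]
2. m(s(s(b)), a, s(a))  →  a   [R2 at ε]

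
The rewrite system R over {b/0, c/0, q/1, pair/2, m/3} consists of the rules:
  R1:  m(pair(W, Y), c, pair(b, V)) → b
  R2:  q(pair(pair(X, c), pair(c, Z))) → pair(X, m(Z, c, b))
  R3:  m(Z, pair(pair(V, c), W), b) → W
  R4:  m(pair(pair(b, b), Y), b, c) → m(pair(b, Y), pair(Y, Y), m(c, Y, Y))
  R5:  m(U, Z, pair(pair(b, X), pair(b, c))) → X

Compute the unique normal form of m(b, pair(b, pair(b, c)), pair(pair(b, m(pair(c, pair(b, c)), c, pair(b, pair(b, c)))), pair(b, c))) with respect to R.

b

1. m(b, pair(b, pair(b, c)), pair(pair(b, m(pair(c, pair(b, c)), c, pair(b, pair(b, c)))), pair(b, c)))  →  m(pair(c, pair(b, c)), c, pair(b, pair(b, c)))   [R5 at ε]
2. m(pair(c, pair(b, c)), c, pair(b, pair(b, c)))  →  b   [R1 at ε]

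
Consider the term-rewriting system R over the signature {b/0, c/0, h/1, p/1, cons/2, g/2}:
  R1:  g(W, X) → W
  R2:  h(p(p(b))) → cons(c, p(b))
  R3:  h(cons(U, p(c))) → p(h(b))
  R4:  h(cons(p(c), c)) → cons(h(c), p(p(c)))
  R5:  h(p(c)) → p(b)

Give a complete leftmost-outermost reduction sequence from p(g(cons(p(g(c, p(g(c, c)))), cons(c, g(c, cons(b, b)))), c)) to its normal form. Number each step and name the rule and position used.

1. p(g(cons(p(g(c, p(g(c, c)))), cons(c, g(c, cons(b, b)))), c))  →  p(cons(p(g(c, p(g(c, c)))), cons(c, g(c, cons(b, b)))))   [R1 at 1]
2. p(cons(p(g(c, p(g(c, c)))), cons(c, g(c, cons(b, b)))))  →  p(cons(p(c), cons(c, g(c, cons(b, b)))))   [R1 at 1.1.1]
3. p(cons(p(c), cons(c, g(c, cons(b, b)))))  →  p(cons(p(c), cons(c, c)))   [R1 at 1.2.2]

p(cons(p(c), cons(c, c)))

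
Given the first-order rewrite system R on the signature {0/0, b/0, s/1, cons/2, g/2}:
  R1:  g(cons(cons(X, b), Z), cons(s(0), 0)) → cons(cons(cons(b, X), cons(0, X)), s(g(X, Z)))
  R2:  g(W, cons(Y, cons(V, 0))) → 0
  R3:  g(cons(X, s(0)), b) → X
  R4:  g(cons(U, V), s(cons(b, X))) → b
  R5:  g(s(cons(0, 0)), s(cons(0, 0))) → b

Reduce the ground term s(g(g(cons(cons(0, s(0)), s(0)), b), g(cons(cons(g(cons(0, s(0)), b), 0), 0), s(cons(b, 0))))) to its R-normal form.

s(0)

1. s(g(g(cons(cons(0, s(0)), s(0)), b), g(cons(cons(g(cons(0, s(0)), b), 0), 0), s(cons(b, 0)))))  →  s(g(cons(0, s(0)), g(cons(cons(g(cons(0, s(0)), b), 0), 0), s(cons(b, 0)))))   [R3 at 1.1]
2. s(g(cons(0, s(0)), g(cons(cons(g(cons(0, s(0)), b), 0), 0), s(cons(b, 0)))))  →  s(g(cons(0, s(0)), b))   [R4 at 1.2]
3. s(g(cons(0, s(0)), b))  →  s(0)   [R3 at 1]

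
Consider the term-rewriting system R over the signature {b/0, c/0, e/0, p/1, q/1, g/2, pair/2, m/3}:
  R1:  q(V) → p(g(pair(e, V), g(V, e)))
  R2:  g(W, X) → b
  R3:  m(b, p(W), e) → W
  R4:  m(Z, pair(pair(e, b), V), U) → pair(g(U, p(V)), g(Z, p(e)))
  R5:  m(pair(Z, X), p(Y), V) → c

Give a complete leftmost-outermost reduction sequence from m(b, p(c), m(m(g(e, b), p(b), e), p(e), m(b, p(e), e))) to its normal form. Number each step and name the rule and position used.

c

1. m(b, p(c), m(m(g(e, b), p(b), e), p(e), m(b, p(e), e)))  →  m(b, p(c), m(m(b, p(b), e), p(e), m(b, p(e), e)))   [R2 at 3.1.1]
2. m(b, p(c), m(m(b, p(b), e), p(e), m(b, p(e), e)))  →  m(b, p(c), m(b, p(e), m(b, p(e), e)))   [R3 at 3.1]
3. m(b, p(c), m(b, p(e), m(b, p(e), e)))  →  m(b, p(c), m(b, p(e), e))   [R3 at 3.3]
4. m(b, p(c), m(b, p(e), e))  →  m(b, p(c), e)   [R3 at 3]
5. m(b, p(c), e)  →  c   [R3 at ε]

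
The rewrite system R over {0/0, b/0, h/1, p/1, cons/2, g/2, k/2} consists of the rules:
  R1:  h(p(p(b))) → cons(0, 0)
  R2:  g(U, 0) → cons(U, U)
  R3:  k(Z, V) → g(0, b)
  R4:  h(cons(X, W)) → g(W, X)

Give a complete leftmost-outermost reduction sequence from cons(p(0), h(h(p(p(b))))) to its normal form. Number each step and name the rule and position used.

cons(p(0), cons(0, 0))

1. cons(p(0), h(h(p(p(b)))))  →  cons(p(0), h(cons(0, 0)))   [R1 at 2.1]
2. cons(p(0), h(cons(0, 0)))  →  cons(p(0), g(0, 0))   [R4 at 2]
3. cons(p(0), g(0, 0))  →  cons(p(0), cons(0, 0))   [R2 at 2]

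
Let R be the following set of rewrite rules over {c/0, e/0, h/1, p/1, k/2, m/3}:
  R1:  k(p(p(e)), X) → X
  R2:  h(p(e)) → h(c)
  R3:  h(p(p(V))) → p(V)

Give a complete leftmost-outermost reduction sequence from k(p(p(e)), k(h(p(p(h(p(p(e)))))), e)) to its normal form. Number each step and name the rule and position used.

e

1. k(p(p(e)), k(h(p(p(h(p(p(e)))))), e))  →  k(h(p(p(h(p(p(e)))))), e)   [R1 at ε]
2. k(h(p(p(h(p(p(e)))))), e)  →  k(p(h(p(p(e)))), e)   [R3 at 1]
3. k(p(h(p(p(e)))), e)  →  k(p(p(e)), e)   [R3 at 1.1]
4. k(p(p(e)), e)  →  e   [R1 at ε]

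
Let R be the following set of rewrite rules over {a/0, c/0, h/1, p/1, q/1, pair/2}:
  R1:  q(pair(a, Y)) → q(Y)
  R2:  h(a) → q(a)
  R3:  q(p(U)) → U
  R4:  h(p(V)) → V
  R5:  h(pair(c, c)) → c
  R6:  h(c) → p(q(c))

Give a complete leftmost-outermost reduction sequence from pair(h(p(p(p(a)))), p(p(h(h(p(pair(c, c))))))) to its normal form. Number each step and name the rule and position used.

pair(p(p(a)), p(p(c)))

1. pair(h(p(p(p(a)))), p(p(h(h(p(pair(c, c)))))))  →  pair(p(p(a)), p(p(h(h(p(pair(c, c)))))))   [R4 at 1]
2. pair(p(p(a)), p(p(h(h(p(pair(c, c)))))))  →  pair(p(p(a)), p(p(h(pair(c, c)))))   [R4 at 2.1.1.1]
3. pair(p(p(a)), p(p(h(pair(c, c)))))  →  pair(p(p(a)), p(p(c)))   [R5 at 2.1.1]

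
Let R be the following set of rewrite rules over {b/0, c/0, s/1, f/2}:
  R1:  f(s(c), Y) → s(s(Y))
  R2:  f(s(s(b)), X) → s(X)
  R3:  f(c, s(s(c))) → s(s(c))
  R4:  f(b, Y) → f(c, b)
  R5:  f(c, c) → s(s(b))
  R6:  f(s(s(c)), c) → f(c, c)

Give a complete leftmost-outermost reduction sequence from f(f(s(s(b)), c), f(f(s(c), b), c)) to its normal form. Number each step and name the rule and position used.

1. f(f(s(s(b)), c), f(f(s(c), b), c))  →  f(s(c), f(f(s(c), b), c))   [R2 at 1]
2. f(s(c), f(f(s(c), b), c))  →  s(s(f(f(s(c), b), c)))   [R1 at ε]
3. s(s(f(f(s(c), b), c)))  →  s(s(f(s(s(b)), c)))   [R1 at 1.1.1]
4. s(s(f(s(s(b)), c)))  →  s(s(s(c)))   [R2 at 1.1]

s(s(s(c)))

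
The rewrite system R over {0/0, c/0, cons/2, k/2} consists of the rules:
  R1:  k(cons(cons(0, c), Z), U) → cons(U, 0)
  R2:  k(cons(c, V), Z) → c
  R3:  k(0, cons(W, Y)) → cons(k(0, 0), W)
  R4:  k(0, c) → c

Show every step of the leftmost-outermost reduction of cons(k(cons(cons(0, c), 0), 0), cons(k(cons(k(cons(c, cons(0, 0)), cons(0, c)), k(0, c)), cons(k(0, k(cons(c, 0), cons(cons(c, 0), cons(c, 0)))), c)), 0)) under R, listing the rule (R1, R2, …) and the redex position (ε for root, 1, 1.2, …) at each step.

1. cons(k(cons(cons(0, c), 0), 0), cons(k(cons(k(cons(c, cons(0, 0)), cons(0, c)), k(0, c)), cons(k(0, k(cons(c, 0), cons(cons(c, 0), cons(c, 0)))), c)), 0))  →  cons(cons(0, 0), cons(k(cons(k(cons(c, cons(0, 0)), cons(0, c)), k(0, c)), cons(k(0, k(cons(c, 0), cons(cons(c, 0), cons(c, 0)))), c)), 0))   [R1 at 1]
2. cons(cons(0, 0), cons(k(cons(k(cons(c, cons(0, 0)), cons(0, c)), k(0, c)), cons(k(0, k(cons(c, 0), cons(cons(c, 0), cons(c, 0)))), c)), 0))  →  cons(cons(0, 0), cons(k(cons(c, k(0, c)), cons(k(0, k(cons(c, 0), cons(cons(c, 0), cons(c, 0)))), c)), 0))   [R2 at 2.1.1.1]
3. cons(cons(0, 0), cons(k(cons(c, k(0, c)), cons(k(0, k(cons(c, 0), cons(cons(c, 0), cons(c, 0)))), c)), 0))  →  cons(cons(0, 0), cons(c, 0))   [R2 at 2.1]

cons(cons(0, 0), cons(c, 0))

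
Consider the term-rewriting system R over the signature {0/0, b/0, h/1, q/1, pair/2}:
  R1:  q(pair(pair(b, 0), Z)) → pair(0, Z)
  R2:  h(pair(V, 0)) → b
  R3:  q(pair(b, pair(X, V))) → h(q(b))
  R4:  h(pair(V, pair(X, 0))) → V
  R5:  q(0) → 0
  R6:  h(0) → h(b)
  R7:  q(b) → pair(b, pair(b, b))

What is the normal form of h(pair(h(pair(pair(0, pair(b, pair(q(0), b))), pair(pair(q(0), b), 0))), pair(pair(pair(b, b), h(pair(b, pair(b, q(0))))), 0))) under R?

pair(0, pair(b, pair(0, b)))

1. h(pair(h(pair(pair(0, pair(b, pair(q(0), b))), pair(pair(q(0), b), 0))), pair(pair(pair(b, b), h(pair(b, pair(b, q(0))))), 0)))  →  h(pair(pair(0, pair(b, pair(q(0), b))), pair(pair(q(0), b), 0)))   [R4 at ε]
2. h(pair(pair(0, pair(b, pair(q(0), b))), pair(pair(q(0), b), 0)))  →  pair(0, pair(b, pair(q(0), b)))   [R4 at ε]
3. pair(0, pair(b, pair(q(0), b)))  →  pair(0, pair(b, pair(0, b)))   [R5 at 2.2.1]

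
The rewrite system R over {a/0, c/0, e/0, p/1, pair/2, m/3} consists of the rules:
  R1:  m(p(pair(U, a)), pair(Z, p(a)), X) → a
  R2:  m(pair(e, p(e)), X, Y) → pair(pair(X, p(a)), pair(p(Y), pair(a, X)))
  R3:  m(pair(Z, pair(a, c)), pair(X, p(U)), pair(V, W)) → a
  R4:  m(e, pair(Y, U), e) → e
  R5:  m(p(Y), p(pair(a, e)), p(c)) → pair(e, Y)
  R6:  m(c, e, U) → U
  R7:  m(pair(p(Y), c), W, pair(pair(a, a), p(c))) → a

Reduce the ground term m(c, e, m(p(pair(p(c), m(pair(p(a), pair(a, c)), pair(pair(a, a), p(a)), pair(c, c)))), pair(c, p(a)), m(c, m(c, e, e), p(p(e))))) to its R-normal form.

1. m(c, e, m(p(pair(p(c), m(pair(p(a), pair(a, c)), pair(pair(a, a), p(a)), pair(c, c)))), pair(c, p(a)), m(c, m(c, e, e), p(p(e)))))  →  m(p(pair(p(c), m(pair(p(a), pair(a, c)), pair(pair(a, a), p(a)), pair(c, c)))), pair(c, p(a)), m(c, m(c, e, e), p(p(e))))   [R6 at ε]
2. m(p(pair(p(c), m(pair(p(a), pair(a, c)), pair(pair(a, a), p(a)), pair(c, c)))), pair(c, p(a)), m(c, m(c, e, e), p(p(e))))  →  m(p(pair(p(c), a)), pair(c, p(a)), m(c, m(c, e, e), p(p(e))))   [R3 at 1.1.2]
3. m(p(pair(p(c), a)), pair(c, p(a)), m(c, m(c, e, e), p(p(e))))  →  a   [R1 at ε]

a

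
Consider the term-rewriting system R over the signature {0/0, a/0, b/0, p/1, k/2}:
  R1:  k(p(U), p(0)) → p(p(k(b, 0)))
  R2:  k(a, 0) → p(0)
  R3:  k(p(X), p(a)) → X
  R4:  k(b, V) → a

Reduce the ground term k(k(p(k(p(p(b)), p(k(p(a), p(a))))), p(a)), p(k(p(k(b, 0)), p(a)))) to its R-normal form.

b

1. k(k(p(k(p(p(b)), p(k(p(a), p(a))))), p(a)), p(k(p(k(b, 0)), p(a))))  →  k(k(p(p(b)), p(k(p(a), p(a)))), p(k(p(k(b, 0)), p(a))))   [R3 at 1]
2. k(k(p(p(b)), p(k(p(a), p(a)))), p(k(p(k(b, 0)), p(a))))  →  k(k(p(p(b)), p(a)), p(k(p(k(b, 0)), p(a))))   [R3 at 1.2.1]
3. k(k(p(p(b)), p(a)), p(k(p(k(b, 0)), p(a))))  →  k(p(b), p(k(p(k(b, 0)), p(a))))   [R3 at 1]
4. k(p(b), p(k(p(k(b, 0)), p(a))))  →  k(p(b), p(k(b, 0)))   [R3 at 2.1]
5. k(p(b), p(k(b, 0)))  →  k(p(b), p(a))   [R4 at 2.1]
6. k(p(b), p(a))  →  b   [R3 at ε]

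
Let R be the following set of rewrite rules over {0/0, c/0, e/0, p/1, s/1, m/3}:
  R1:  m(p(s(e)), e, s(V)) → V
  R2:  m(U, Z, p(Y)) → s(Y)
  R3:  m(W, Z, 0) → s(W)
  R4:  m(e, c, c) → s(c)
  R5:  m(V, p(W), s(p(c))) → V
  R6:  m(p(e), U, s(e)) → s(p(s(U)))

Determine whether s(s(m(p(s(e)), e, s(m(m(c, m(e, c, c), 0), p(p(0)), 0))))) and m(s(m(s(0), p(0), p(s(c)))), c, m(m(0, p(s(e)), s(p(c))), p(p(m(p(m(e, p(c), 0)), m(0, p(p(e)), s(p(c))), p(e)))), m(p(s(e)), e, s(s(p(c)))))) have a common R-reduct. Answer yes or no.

yes — NF(t₁) = s(s(s(s(c)))), NF(t₂) = s(s(s(s(c))))

Reduce t₁ = s(s(m(p(s(e)), e, s(m(m(c, m(e, c, c), 0), p(p(0)), 0))))):
1. s(s(m(p(s(e)), e, s(m(m(c, m(e, c, c), 0), p(p(0)), 0)))))  →  s(s(m(m(c, m(e, c, c), 0), p(p(0)), 0)))   [R1 at 1.1]
2. s(s(m(m(c, m(e, c, c), 0), p(p(0)), 0)))  →  s(s(s(m(c, m(e, c, c), 0))))   [R3 at 1.1]
3. s(s(s(m(c, m(e, c, c), 0))))  →  s(s(s(s(c))))   [R3 at 1.1.1]

Reduce t₂ = m(s(m(s(0), p(0), p(s(c)))), c, m(m(0, p(s(e)), s(p(c))), p(p(m(p(m(e, p(c), 0)), m(0, p(p(e)), s(p(c))), p(e)))), m(p(s(e)), e, s(s(p(c)))))):
1. m(s(m(s(0), p(0), p(s(c)))), c, m(m(0, p(s(e)), s(p(c))), p(p(m(p(m(e, p(c), 0)), m(0, p(p(e)), s(p(c))), p(e)))), m(p(s(e)), e, s(s(p(c))))))  →  m(s(s(s(c))), c, m(m(0, p(s(e)), s(p(c))), p(p(m(p(m(e, p(c), 0)), m(0, p(p(e)), s(p(c))), p(e)))), m(p(s(e)), e, s(s(p(c))))))   [R2 at 1.1]
2. m(s(s(s(c))), c, m(m(0, p(s(e)), s(p(c))), p(p(m(p(m(e, p(c), 0)), m(0, p(p(e)), s(p(c))), p(e)))), m(p(s(e)), e, s(s(p(c))))))  →  m(s(s(s(c))), c, m(0, p(p(m(p(m(e, p(c), 0)), m(0, p(p(e)), s(p(c))), p(e)))), m(p(s(e)), e, s(s(p(c))))))   [R5 at 3.1]
3. m(s(s(s(c))), c, m(0, p(p(m(p(m(e, p(c), 0)), m(0, p(p(e)), s(p(c))), p(e)))), m(p(s(e)), e, s(s(p(c))))))  →  m(s(s(s(c))), c, m(0, p(p(s(e))), m(p(s(e)), e, s(s(p(c))))))   [R2 at 3.2.1.1]
4. m(s(s(s(c))), c, m(0, p(p(s(e))), m(p(s(e)), e, s(s(p(c))))))  →  m(s(s(s(c))), c, m(0, p(p(s(e))), s(p(c))))   [R1 at 3.3]
5. m(s(s(s(c))), c, m(0, p(p(s(e))), s(p(c))))  →  m(s(s(s(c))), c, 0)   [R5 at 3]
6. m(s(s(s(c))), c, 0)  →  s(s(s(s(c))))   [R3 at ε]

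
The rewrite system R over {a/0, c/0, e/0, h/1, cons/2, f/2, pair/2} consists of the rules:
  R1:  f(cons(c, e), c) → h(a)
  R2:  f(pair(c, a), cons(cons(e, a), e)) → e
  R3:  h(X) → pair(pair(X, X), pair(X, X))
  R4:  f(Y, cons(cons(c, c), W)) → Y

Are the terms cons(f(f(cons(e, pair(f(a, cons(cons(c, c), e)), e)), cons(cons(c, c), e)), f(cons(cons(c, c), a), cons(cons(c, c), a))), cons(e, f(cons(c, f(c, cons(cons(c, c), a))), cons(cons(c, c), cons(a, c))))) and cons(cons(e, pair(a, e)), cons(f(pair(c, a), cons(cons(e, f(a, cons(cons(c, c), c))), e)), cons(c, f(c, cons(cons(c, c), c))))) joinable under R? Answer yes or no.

Reduce t₁ = cons(f(f(cons(e, pair(f(a, cons(cons(c, c), e)), e)), cons(cons(c, c), e)), f(cons(cons(c, c), a), cons(cons(c, c), a))), cons(e, f(cons(c, f(c, cons(cons(c, c), a))), cons(cons(c, c), cons(a, c))))):
1. cons(f(f(cons(e, pair(f(a, cons(cons(c, c), e)), e)), cons(cons(c, c), e)), f(cons(cons(c, c), a), cons(cons(c, c), a))), cons(e, f(cons(c, f(c, cons(cons(c, c), a))), cons(cons(c, c), cons(a, c)))))  →  cons(f(cons(e, pair(f(a, cons(cons(c, c), e)), e)), f(cons(cons(c, c), a), cons(cons(c, c), a))), cons(e, f(cons(c, f(c, cons(cons(c, c), a))), cons(cons(c, c), cons(a, c)))))   [R4 at 1.1]
2. cons(f(cons(e, pair(f(a, cons(cons(c, c), e)), e)), f(cons(cons(c, c), a), cons(cons(c, c), a))), cons(e, f(cons(c, f(c, cons(cons(c, c), a))), cons(cons(c, c), cons(a, c)))))  →  cons(f(cons(e, pair(a, e)), f(cons(cons(c, c), a), cons(cons(c, c), a))), cons(e, f(cons(c, f(c, cons(cons(c, c), a))), cons(cons(c, c), cons(a, c)))))   [R4 at 1.1.2.1]
3. cons(f(cons(e, pair(a, e)), f(cons(cons(c, c), a), cons(cons(c, c), a))), cons(e, f(cons(c, f(c, cons(cons(c, c), a))), cons(cons(c, c), cons(a, c)))))  →  cons(f(cons(e, pair(a, e)), cons(cons(c, c), a)), cons(e, f(cons(c, f(c, cons(cons(c, c), a))), cons(cons(c, c), cons(a, c)))))   [R4 at 1.2]
4. cons(f(cons(e, pair(a, e)), cons(cons(c, c), a)), cons(e, f(cons(c, f(c, cons(cons(c, c), a))), cons(cons(c, c), cons(a, c)))))  →  cons(cons(e, pair(a, e)), cons(e, f(cons(c, f(c, cons(cons(c, c), a))), cons(cons(c, c), cons(a, c)))))   [R4 at 1]
5. cons(cons(e, pair(a, e)), cons(e, f(cons(c, f(c, cons(cons(c, c), a))), cons(cons(c, c), cons(a, c)))))  →  cons(cons(e, pair(a, e)), cons(e, cons(c, f(c, cons(cons(c, c), a)))))   [R4 at 2.2]
6. cons(cons(e, pair(a, e)), cons(e, cons(c, f(c, cons(cons(c, c), a)))))  →  cons(cons(e, pair(a, e)), cons(e, cons(c, c)))   [R4 at 2.2.2]

Reduce t₂ = cons(cons(e, pair(a, e)), cons(f(pair(c, a), cons(cons(e, f(a, cons(cons(c, c), c))), e)), cons(c, f(c, cons(cons(c, c), c))))):
1. cons(cons(e, pair(a, e)), cons(f(pair(c, a), cons(cons(e, f(a, cons(cons(c, c), c))), e)), cons(c, f(c, cons(cons(c, c), c)))))  →  cons(cons(e, pair(a, e)), cons(f(pair(c, a), cons(cons(e, a), e)), cons(c, f(c, cons(cons(c, c), c)))))   [R4 at 2.1.2.1.2]
2. cons(cons(e, pair(a, e)), cons(f(pair(c, a), cons(cons(e, a), e)), cons(c, f(c, cons(cons(c, c), c)))))  →  cons(cons(e, pair(a, e)), cons(e, cons(c, f(c, cons(cons(c, c), c)))))   [R2 at 2.1]
3. cons(cons(e, pair(a, e)), cons(e, cons(c, f(c, cons(cons(c, c), c)))))  →  cons(cons(e, pair(a, e)), cons(e, cons(c, c)))   [R4 at 2.2.2]

yes — NF(t₁) = cons(cons(e, pair(a, e)), cons(e, cons(c, c))), NF(t₂) = cons(cons(e, pair(a, e)), cons(e, cons(c, c)))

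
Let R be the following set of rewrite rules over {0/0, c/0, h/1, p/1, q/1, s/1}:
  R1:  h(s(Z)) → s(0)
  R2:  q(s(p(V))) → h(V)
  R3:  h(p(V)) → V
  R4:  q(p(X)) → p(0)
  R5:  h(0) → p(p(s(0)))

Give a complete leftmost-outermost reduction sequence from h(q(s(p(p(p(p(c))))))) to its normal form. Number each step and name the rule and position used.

1. h(q(s(p(p(p(p(c)))))))  →  h(h(p(p(p(c)))))   [R2 at 1]
2. h(h(p(p(p(c)))))  →  h(p(p(c)))   [R3 at 1]
3. h(p(p(c)))  →  p(c)   [R3 at ε]

p(c)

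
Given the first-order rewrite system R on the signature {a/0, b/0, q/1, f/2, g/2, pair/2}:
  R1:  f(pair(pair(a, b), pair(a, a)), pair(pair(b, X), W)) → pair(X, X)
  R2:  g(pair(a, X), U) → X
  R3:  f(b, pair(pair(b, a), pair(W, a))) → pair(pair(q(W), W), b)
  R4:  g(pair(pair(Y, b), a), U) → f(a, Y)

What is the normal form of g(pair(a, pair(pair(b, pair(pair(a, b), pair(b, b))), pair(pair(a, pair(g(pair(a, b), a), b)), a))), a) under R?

1. g(pair(a, pair(pair(b, pair(pair(a, b), pair(b, b))), pair(pair(a, pair(g(pair(a, b), a), b)), a))), a)  →  pair(pair(b, pair(pair(a, b), pair(b, b))), pair(pair(a, pair(g(pair(a, b), a), b)), a))   [R2 at ε]
2. pair(pair(b, pair(pair(a, b), pair(b, b))), pair(pair(a, pair(g(pair(a, b), a), b)), a))  →  pair(pair(b, pair(pair(a, b), pair(b, b))), pair(pair(a, pair(b, b)), a))   [R2 at 2.1.2.1]

pair(pair(b, pair(pair(a, b), pair(b, b))), pair(pair(a, pair(b, b)), a))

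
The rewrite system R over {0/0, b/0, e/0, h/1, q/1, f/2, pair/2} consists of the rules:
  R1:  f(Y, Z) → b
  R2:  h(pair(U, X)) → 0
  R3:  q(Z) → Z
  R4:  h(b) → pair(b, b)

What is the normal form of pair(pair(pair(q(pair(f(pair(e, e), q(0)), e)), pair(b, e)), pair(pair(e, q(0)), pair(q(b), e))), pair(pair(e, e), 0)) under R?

pair(pair(pair(pair(b, e), pair(b, e)), pair(pair(e, 0), pair(b, e))), pair(pair(e, e), 0))

1. pair(pair(pair(q(pair(f(pair(e, e), q(0)), e)), pair(b, e)), pair(pair(e, q(0)), pair(q(b), e))), pair(pair(e, e), 0))  →  pair(pair(pair(pair(f(pair(e, e), q(0)), e), pair(b, e)), pair(pair(e, q(0)), pair(q(b), e))), pair(pair(e, e), 0))   [R3 at 1.1.1]
2. pair(pair(pair(pair(f(pair(e, e), q(0)), e), pair(b, e)), pair(pair(e, q(0)), pair(q(b), e))), pair(pair(e, e), 0))  →  pair(pair(pair(pair(b, e), pair(b, e)), pair(pair(e, q(0)), pair(q(b), e))), pair(pair(e, e), 0))   [R1 at 1.1.1.1]
3. pair(pair(pair(pair(b, e), pair(b, e)), pair(pair(e, q(0)), pair(q(b), e))), pair(pair(e, e), 0))  →  pair(pair(pair(pair(b, e), pair(b, e)), pair(pair(e, 0), pair(q(b), e))), pair(pair(e, e), 0))   [R3 at 1.2.1.2]
4. pair(pair(pair(pair(b, e), pair(b, e)), pair(pair(e, 0), pair(q(b), e))), pair(pair(e, e), 0))  →  pair(pair(pair(pair(b, e), pair(b, e)), pair(pair(e, 0), pair(b, e))), pair(pair(e, e), 0))   [R3 at 1.2.2.1]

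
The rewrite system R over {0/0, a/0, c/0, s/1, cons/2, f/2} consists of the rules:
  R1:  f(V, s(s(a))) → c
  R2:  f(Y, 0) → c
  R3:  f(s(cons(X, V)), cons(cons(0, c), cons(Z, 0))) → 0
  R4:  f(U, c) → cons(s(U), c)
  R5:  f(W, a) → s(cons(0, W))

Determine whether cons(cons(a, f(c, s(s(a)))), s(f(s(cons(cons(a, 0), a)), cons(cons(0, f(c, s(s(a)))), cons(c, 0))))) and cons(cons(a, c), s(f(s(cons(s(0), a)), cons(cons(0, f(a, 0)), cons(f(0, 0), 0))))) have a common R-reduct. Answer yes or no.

yes — NF(t₁) = cons(cons(a, c), s(0)), NF(t₂) = cons(cons(a, c), s(0))

Reduce t₁ = cons(cons(a, f(c, s(s(a)))), s(f(s(cons(cons(a, 0), a)), cons(cons(0, f(c, s(s(a)))), cons(c, 0))))):
1. cons(cons(a, f(c, s(s(a)))), s(f(s(cons(cons(a, 0), a)), cons(cons(0, f(c, s(s(a)))), cons(c, 0)))))  →  cons(cons(a, c), s(f(s(cons(cons(a, 0), a)), cons(cons(0, f(c, s(s(a)))), cons(c, 0)))))   [R1 at 1.2]
2. cons(cons(a, c), s(f(s(cons(cons(a, 0), a)), cons(cons(0, f(c, s(s(a)))), cons(c, 0)))))  →  cons(cons(a, c), s(f(s(cons(cons(a, 0), a)), cons(cons(0, c), cons(c, 0)))))   [R1 at 2.1.2.1.2]
3. cons(cons(a, c), s(f(s(cons(cons(a, 0), a)), cons(cons(0, c), cons(c, 0)))))  →  cons(cons(a, c), s(0))   [R3 at 2.1]

Reduce t₂ = cons(cons(a, c), s(f(s(cons(s(0), a)), cons(cons(0, f(a, 0)), cons(f(0, 0), 0))))):
1. cons(cons(a, c), s(f(s(cons(s(0), a)), cons(cons(0, f(a, 0)), cons(f(0, 0), 0)))))  →  cons(cons(a, c), s(f(s(cons(s(0), a)), cons(cons(0, c), cons(f(0, 0), 0)))))   [R2 at 2.1.2.1.2]
2. cons(cons(a, c), s(f(s(cons(s(0), a)), cons(cons(0, c), cons(f(0, 0), 0)))))  →  cons(cons(a, c), s(0))   [R3 at 2.1]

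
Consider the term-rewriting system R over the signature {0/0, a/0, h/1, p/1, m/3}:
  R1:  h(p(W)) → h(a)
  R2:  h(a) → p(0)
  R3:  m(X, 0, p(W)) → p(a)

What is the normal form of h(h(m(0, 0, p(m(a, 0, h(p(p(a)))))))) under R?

p(0)

1. h(h(m(0, 0, p(m(a, 0, h(p(p(a))))))))  →  h(h(p(a)))   [R3 at 1.1]
2. h(h(p(a)))  →  h(h(a))   [R1 at 1]
3. h(h(a))  →  h(p(0))   [R2 at 1]
4. h(p(0))  →  h(a)   [R1 at ε]
5. h(a)  →  p(0)   [R2 at ε]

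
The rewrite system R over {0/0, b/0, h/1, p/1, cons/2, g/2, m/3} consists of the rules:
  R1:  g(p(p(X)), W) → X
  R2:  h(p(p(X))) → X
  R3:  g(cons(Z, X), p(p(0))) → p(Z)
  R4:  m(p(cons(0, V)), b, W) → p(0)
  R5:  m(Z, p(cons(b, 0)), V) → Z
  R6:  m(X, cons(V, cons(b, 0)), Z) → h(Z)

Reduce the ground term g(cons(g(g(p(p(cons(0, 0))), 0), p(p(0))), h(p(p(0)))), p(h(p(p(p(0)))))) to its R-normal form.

1. g(cons(g(g(p(p(cons(0, 0))), 0), p(p(0))), h(p(p(0)))), p(h(p(p(p(0))))))  →  g(cons(g(cons(0, 0), p(p(0))), h(p(p(0)))), p(h(p(p(p(0))))))   [R1 at 1.1.1]
2. g(cons(g(cons(0, 0), p(p(0))), h(p(p(0)))), p(h(p(p(p(0))))))  →  g(cons(p(0), h(p(p(0)))), p(h(p(p(p(0))))))   [R3 at 1.1]
3. g(cons(p(0), h(p(p(0)))), p(h(p(p(p(0))))))  →  g(cons(p(0), 0), p(h(p(p(p(0))))))   [R2 at 1.2]
4. g(cons(p(0), 0), p(h(p(p(p(0))))))  →  g(cons(p(0), 0), p(p(0)))   [R2 at 2.1]
5. g(cons(p(0), 0), p(p(0)))  →  p(p(0))   [R3 at ε]

p(p(0))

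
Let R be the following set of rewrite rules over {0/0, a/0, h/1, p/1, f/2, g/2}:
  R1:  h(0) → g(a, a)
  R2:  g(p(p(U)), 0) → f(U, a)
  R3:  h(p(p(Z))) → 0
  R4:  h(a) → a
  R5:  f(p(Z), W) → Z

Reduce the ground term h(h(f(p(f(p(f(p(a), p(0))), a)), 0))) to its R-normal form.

a

1. h(h(f(p(f(p(f(p(a), p(0))), a)), 0)))  →  h(h(f(p(f(p(a), p(0))), a)))   [R5 at 1.1]
2. h(h(f(p(f(p(a), p(0))), a)))  →  h(h(f(p(a), p(0))))   [R5 at 1.1]
3. h(h(f(p(a), p(0))))  →  h(h(a))   [R5 at 1.1]
4. h(h(a))  →  h(a)   [R4 at 1]
5. h(a)  →  a   [R4 at ε]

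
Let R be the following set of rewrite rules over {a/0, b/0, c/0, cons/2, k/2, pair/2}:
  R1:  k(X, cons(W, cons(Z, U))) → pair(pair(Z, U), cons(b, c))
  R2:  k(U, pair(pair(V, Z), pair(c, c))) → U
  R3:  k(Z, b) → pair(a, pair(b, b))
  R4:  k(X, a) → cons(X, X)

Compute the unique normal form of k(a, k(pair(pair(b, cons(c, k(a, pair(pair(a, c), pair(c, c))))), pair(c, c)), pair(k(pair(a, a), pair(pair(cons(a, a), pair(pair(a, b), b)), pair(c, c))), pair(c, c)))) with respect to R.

a

1. k(a, k(pair(pair(b, cons(c, k(a, pair(pair(a, c), pair(c, c))))), pair(c, c)), pair(k(pair(a, a), pair(pair(cons(a, a), pair(pair(a, b), b)), pair(c, c))), pair(c, c))))  →  k(a, k(pair(pair(b, cons(c, a)), pair(c, c)), pair(k(pair(a, a), pair(pair(cons(a, a), pair(pair(a, b), b)), pair(c, c))), pair(c, c))))   [R2 at 2.1.1.2.2]
2. k(a, k(pair(pair(b, cons(c, a)), pair(c, c)), pair(k(pair(a, a), pair(pair(cons(a, a), pair(pair(a, b), b)), pair(c, c))), pair(c, c))))  →  k(a, k(pair(pair(b, cons(c, a)), pair(c, c)), pair(pair(a, a), pair(c, c))))   [R2 at 2.2.1]
3. k(a, k(pair(pair(b, cons(c, a)), pair(c, c)), pair(pair(a, a), pair(c, c))))  →  k(a, pair(pair(b, cons(c, a)), pair(c, c)))   [R2 at 2]
4. k(a, pair(pair(b, cons(c, a)), pair(c, c)))  →  a   [R2 at ε]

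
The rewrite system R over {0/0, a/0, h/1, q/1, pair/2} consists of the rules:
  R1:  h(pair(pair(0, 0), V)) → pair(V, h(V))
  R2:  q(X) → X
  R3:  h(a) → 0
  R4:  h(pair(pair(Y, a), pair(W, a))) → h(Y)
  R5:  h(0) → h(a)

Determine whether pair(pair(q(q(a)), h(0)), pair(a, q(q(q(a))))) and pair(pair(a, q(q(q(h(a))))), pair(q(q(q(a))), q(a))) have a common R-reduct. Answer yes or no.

Reduce t₁ = pair(pair(q(q(a)), h(0)), pair(a, q(q(q(a))))):
1. pair(pair(q(q(a)), h(0)), pair(a, q(q(q(a)))))  →  pair(pair(q(a), h(0)), pair(a, q(q(q(a)))))   [R2 at 1.1]
2. pair(pair(q(a), h(0)), pair(a, q(q(q(a)))))  →  pair(pair(a, h(0)), pair(a, q(q(q(a)))))   [R2 at 1.1]
3. pair(pair(a, h(0)), pair(a, q(q(q(a)))))  →  pair(pair(a, h(a)), pair(a, q(q(q(a)))))   [R5 at 1.2]
4. pair(pair(a, h(a)), pair(a, q(q(q(a)))))  →  pair(pair(a, 0), pair(a, q(q(q(a)))))   [R3 at 1.2]
5. pair(pair(a, 0), pair(a, q(q(q(a)))))  →  pair(pair(a, 0), pair(a, q(q(a))))   [R2 at 2.2]
6. pair(pair(a, 0), pair(a, q(q(a))))  →  pair(pair(a, 0), pair(a, q(a)))   [R2 at 2.2]
7. pair(pair(a, 0), pair(a, q(a)))  →  pair(pair(a, 0), pair(a, a))   [R2 at 2.2]

Reduce t₂ = pair(pair(a, q(q(q(h(a))))), pair(q(q(q(a))), q(a))):
1. pair(pair(a, q(q(q(h(a))))), pair(q(q(q(a))), q(a)))  →  pair(pair(a, q(q(h(a)))), pair(q(q(q(a))), q(a)))   [R2 at 1.2]
2. pair(pair(a, q(q(h(a)))), pair(q(q(q(a))), q(a)))  →  pair(pair(a, q(h(a))), pair(q(q(q(a))), q(a)))   [R2 at 1.2]
3. pair(pair(a, q(h(a))), pair(q(q(q(a))), q(a)))  →  pair(pair(a, h(a)), pair(q(q(q(a))), q(a)))   [R2 at 1.2]
4. pair(pair(a, h(a)), pair(q(q(q(a))), q(a)))  →  pair(pair(a, 0), pair(q(q(q(a))), q(a)))   [R3 at 1.2]
5. pair(pair(a, 0), pair(q(q(q(a))), q(a)))  →  pair(pair(a, 0), pair(q(q(a)), q(a)))   [R2 at 2.1]
6. pair(pair(a, 0), pair(q(q(a)), q(a)))  →  pair(pair(a, 0), pair(q(a), q(a)))   [R2 at 2.1]
7. pair(pair(a, 0), pair(q(a), q(a)))  →  pair(pair(a, 0), pair(a, q(a)))   [R2 at 2.1]
8. pair(pair(a, 0), pair(a, q(a)))  →  pair(pair(a, 0), pair(a, a))   [R2 at 2.2]

yes — NF(t₁) = pair(pair(a, 0), pair(a, a)), NF(t₂) = pair(pair(a, 0), pair(a, a))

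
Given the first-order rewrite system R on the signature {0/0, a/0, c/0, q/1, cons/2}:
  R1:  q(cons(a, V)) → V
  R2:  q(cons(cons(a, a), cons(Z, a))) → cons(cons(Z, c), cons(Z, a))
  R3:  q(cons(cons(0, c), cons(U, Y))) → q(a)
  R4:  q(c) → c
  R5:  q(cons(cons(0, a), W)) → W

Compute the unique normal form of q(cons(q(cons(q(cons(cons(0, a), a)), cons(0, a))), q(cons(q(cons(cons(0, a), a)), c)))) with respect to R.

1. q(cons(q(cons(q(cons(cons(0, a), a)), cons(0, a))), q(cons(q(cons(cons(0, a), a)), c))))  →  q(cons(q(cons(a, cons(0, a))), q(cons(q(cons(cons(0, a), a)), c))))   [R5 at 1.1.1.1]
2. q(cons(q(cons(a, cons(0, a))), q(cons(q(cons(cons(0, a), a)), c))))  →  q(cons(cons(0, a), q(cons(q(cons(cons(0, a), a)), c))))   [R1 at 1.1]
3. q(cons(cons(0, a), q(cons(q(cons(cons(0, a), a)), c))))  →  q(cons(q(cons(cons(0, a), a)), c))   [R5 at ε]
4. q(cons(q(cons(cons(0, a), a)), c))  →  q(cons(a, c))   [R5 at 1.1]
5. q(cons(a, c))  →  c   [R1 at ε]

c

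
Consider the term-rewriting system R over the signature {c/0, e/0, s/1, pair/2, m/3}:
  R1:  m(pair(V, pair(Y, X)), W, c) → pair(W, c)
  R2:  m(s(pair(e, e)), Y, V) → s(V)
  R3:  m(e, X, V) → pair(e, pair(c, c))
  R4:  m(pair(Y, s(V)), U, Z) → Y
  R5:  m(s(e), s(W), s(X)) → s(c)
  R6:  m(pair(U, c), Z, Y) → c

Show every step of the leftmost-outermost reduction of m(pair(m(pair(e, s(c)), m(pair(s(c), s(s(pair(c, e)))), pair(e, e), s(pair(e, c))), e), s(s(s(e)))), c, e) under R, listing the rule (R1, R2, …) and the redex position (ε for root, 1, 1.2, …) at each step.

1. m(pair(m(pair(e, s(c)), m(pair(s(c), s(s(pair(c, e)))), pair(e, e), s(pair(e, c))), e), s(s(s(e)))), c, e)  →  m(pair(e, s(c)), m(pair(s(c), s(s(pair(c, e)))), pair(e, e), s(pair(e, c))), e)   [R4 at ε]
2. m(pair(e, s(c)), m(pair(s(c), s(s(pair(c, e)))), pair(e, e), s(pair(e, c))), e)  →  e   [R4 at ε]

e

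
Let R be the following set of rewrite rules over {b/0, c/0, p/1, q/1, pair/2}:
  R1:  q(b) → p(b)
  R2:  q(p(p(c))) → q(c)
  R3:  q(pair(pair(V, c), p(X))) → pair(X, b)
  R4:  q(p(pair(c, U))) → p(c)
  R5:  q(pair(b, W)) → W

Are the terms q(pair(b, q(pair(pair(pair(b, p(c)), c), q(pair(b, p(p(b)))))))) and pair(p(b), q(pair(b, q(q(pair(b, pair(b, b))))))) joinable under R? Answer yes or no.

Reduce t₁ = q(pair(b, q(pair(pair(pair(b, p(c)), c), q(pair(b, p(p(b)))))))):
1. q(pair(b, q(pair(pair(pair(b, p(c)), c), q(pair(b, p(p(b))))))))  →  q(pair(pair(pair(b, p(c)), c), q(pair(b, p(p(b))))))   [R5 at ε]
2. q(pair(pair(pair(b, p(c)), c), q(pair(b, p(p(b))))))  →  q(pair(pair(pair(b, p(c)), c), p(p(b))))   [R5 at 1.2]
3. q(pair(pair(pair(b, p(c)), c), p(p(b))))  →  pair(p(b), b)   [R3 at ε]

Reduce t₂ = pair(p(b), q(pair(b, q(q(pair(b, pair(b, b))))))):
1. pair(p(b), q(pair(b, q(q(pair(b, pair(b, b)))))))  →  pair(p(b), q(q(pair(b, pair(b, b)))))   [R5 at 2]
2. pair(p(b), q(q(pair(b, pair(b, b)))))  →  pair(p(b), q(pair(b, b)))   [R5 at 2.1]
3. pair(p(b), q(pair(b, b)))  →  pair(p(b), b)   [R5 at 2]

yes — NF(t₁) = pair(p(b), b), NF(t₂) = pair(p(b), b)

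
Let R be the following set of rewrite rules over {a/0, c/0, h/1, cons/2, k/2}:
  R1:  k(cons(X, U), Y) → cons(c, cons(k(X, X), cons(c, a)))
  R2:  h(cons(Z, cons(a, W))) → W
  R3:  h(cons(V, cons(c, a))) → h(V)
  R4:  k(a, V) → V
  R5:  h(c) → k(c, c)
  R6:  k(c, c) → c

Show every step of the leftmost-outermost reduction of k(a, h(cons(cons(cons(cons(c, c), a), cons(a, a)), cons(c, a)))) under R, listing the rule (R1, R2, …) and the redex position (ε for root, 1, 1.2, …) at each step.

a

1. k(a, h(cons(cons(cons(cons(c, c), a), cons(a, a)), cons(c, a))))  →  h(cons(cons(cons(cons(c, c), a), cons(a, a)), cons(c, a)))   [R4 at ε]
2. h(cons(cons(cons(cons(c, c), a), cons(a, a)), cons(c, a)))  →  h(cons(cons(cons(c, c), a), cons(a, a)))   [R3 at ε]
3. h(cons(cons(cons(c, c), a), cons(a, a)))  →  a   [R2 at ε]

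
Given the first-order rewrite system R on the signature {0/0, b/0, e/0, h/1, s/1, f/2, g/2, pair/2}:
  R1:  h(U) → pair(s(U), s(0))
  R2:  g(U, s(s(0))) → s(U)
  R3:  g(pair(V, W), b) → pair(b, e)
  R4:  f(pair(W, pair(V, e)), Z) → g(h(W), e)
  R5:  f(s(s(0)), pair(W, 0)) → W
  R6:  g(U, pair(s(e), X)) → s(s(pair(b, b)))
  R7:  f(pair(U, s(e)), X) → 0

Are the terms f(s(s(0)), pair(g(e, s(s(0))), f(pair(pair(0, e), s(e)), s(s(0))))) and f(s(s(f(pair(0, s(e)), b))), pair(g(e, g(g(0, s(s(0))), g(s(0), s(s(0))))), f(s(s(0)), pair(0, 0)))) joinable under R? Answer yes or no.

Reduce t₁ = f(s(s(0)), pair(g(e, s(s(0))), f(pair(pair(0, e), s(e)), s(s(0))))):
1. f(s(s(0)), pair(g(e, s(s(0))), f(pair(pair(0, e), s(e)), s(s(0)))))  →  f(s(s(0)), pair(s(e), f(pair(pair(0, e), s(e)), s(s(0)))))   [R2 at 2.1]
2. f(s(s(0)), pair(s(e), f(pair(pair(0, e), s(e)), s(s(0)))))  →  f(s(s(0)), pair(s(e), 0))   [R7 at 2.2]
3. f(s(s(0)), pair(s(e), 0))  →  s(e)   [R5 at ε]

Reduce t₂ = f(s(s(f(pair(0, s(e)), b))), pair(g(e, g(g(0, s(s(0))), g(s(0), s(s(0))))), f(s(s(0)), pair(0, 0)))):
1. f(s(s(f(pair(0, s(e)), b))), pair(g(e, g(g(0, s(s(0))), g(s(0), s(s(0))))), f(s(s(0)), pair(0, 0))))  →  f(s(s(0)), pair(g(e, g(g(0, s(s(0))), g(s(0), s(s(0))))), f(s(s(0)), pair(0, 0))))   [R7 at 1.1.1]
2. f(s(s(0)), pair(g(e, g(g(0, s(s(0))), g(s(0), s(s(0))))), f(s(s(0)), pair(0, 0))))  →  f(s(s(0)), pair(g(e, g(s(0), g(s(0), s(s(0))))), f(s(s(0)), pair(0, 0))))   [R2 at 2.1.2.1]
3. f(s(s(0)), pair(g(e, g(s(0), g(s(0), s(s(0))))), f(s(s(0)), pair(0, 0))))  →  f(s(s(0)), pair(g(e, g(s(0), s(s(0)))), f(s(s(0)), pair(0, 0))))   [R2 at 2.1.2.2]
4. f(s(s(0)), pair(g(e, g(s(0), s(s(0)))), f(s(s(0)), pair(0, 0))))  →  f(s(s(0)), pair(g(e, s(s(0))), f(s(s(0)), pair(0, 0))))   [R2 at 2.1.2]
5. f(s(s(0)), pair(g(e, s(s(0))), f(s(s(0)), pair(0, 0))))  →  f(s(s(0)), pair(s(e), f(s(s(0)), pair(0, 0))))   [R2 at 2.1]
6. f(s(s(0)), pair(s(e), f(s(s(0)), pair(0, 0))))  →  f(s(s(0)), pair(s(e), 0))   [R5 at 2.2]
7. f(s(s(0)), pair(s(e), 0))  →  s(e)   [R5 at ε]

yes — NF(t₁) = s(e), NF(t₂) = s(e)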